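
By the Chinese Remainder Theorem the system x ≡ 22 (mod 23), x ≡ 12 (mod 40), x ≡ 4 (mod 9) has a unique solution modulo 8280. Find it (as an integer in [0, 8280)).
x ≡ 2092 (mod 8280); the representative in [0, 8280) is 2092

The moduli 23, 40, 9 are pairwise coprime, so by the CRT there is a unique solution mod 23·40·9 = 8280.
Solve by successive substitution. Start with x ≡ 22 (mod 23).
  Combine with x ≡ 12 (mod 40): write x = 22 + 23·t and require 22 + 23·t ≡ 12 (mod 40), i.e. 23·t ≡ 12 − 22 ≡ 30 (mod 40). Since 23^(−1) ≡ 7 (mod 40), t ≡ 7·30 ≡ 10 (mod 40). So x ≡ 22 + 23·10 = 252 (mod 920).
  Combine with x ≡ 4 (mod 9): write x = 252 + 920·t and require 252 + 920·t ≡ 4 (mod 9), i.e. 920·t ≡ 4 − 252 ≡ 4 (mod 9). Since 920^(−1) ≡ 5 (mod 9) (920 ≡ 2 (mod 9)), t ≡ 5·4 ≡ 2 (mod 9). So x ≡ 252 + 920·2 = 2092 (mod 8280).
Unique solution in [0, 8280): x = 2092.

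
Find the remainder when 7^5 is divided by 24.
7

Use repeated squaring. Binary(5) = 101. Walk through the bits of the exponent 5 left-to-right: at each bit after the leading one, square the running value, then multiply by 7 if the bit is 1 (always reducing mod 24):
  bit 1 = 1 (leading): start with 7.
  bit 2 = 0: square 7^2 = 49 ≡ 1 (mod 24).
  bit 3 = 1: square 1^2 = 1; bit is 1, so multiply 1·7 = 7 (mod 24).
Final value: 7^5 ≡ 7 (mod 24).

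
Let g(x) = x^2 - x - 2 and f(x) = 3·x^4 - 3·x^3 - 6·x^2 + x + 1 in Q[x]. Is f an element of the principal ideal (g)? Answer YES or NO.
In Q[x] the ideal (g) consists of all multiples of g, so f ∈ (g) iff g | f, i.e. iff the remainder of f on division by g is 0. Divide f by g (g is monic, so eliminate the leading term of the running remainder at each step):
  leading term 3·x^4: subtract (3·x^2)·g(x) = 3·x^4 - 3·x^3 - 6·x^2, leaving x + 1
The remainder r(x) = x + 1 ≠ 0 (and deg r < deg g), so g ∤ f, i.e. f ∉ (g).

Final answer: NO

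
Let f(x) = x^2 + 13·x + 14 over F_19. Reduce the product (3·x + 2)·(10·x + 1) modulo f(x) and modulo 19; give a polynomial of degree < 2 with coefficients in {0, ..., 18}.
Multiply as integer polynomials: a · b = 30·x^2 + 23·x + 2. Reducing coefficients mod 19: a · b ≡ 11·x^2 + 4·x + 2. Now divide by f(x) = x^2 + 13·x + 14 in F_19[x], eliminating the leading term at each step:
  leading term 11·x^2: subtract (11)·f(x) = 11·x^2 + 10·x + 2, leaving 13·x (coefficients mod 19)
The degree is now < 2, so this is the remainder. Hence a · b ≡ 13·x in F_19[x]/(f).

Final answer: a · b ≡ 13·x (mod f(x))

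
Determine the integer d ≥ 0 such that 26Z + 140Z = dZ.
(26, 140) = (2); d = 2

In the PID Z, (a, b) is generated by gcd(a, b). Compute gcd(140, 26) with the extended Euclidean algorithm, tracking rows (r, s, t) with s·140 + t·26 = r:
  row A: (140, 1, 0)   [1·140 + 0·26 = 140]
  row B: (26, 0, 1)   [0·140 + 1·26 = 26]
  140 = 5·26 + 10   → row C = row A − 5·row B = (10, 1, −5)   [check: 1·140 − 5·26 = 10]
  26 = 2·10 + 6   → row D = row B − 2·row C = (6, −2, 11)   [check: −2·140 + 11·26 = 6]
  10 = 1·6 + 4   → row E = row C − 1·row D = (4, 3, −16)   [check: 3·140 − 16·26 = 4]
  6 = 1·4 + 2   → row F = row D − 1·row E = (2, −5, 27)   [check: −5·140 + 27·26 = 2]
  4 = 2·2 + 0   → remainder 0, stop. gcd = 2 (last nonzero row F).
So gcd(26, 140) = 2, with Bézout identity −5·140 + 27·26 = 2. Containment (⊇): the Bézout identity exhibits 2 as an element of (26, 140), giving (2) ⊆ (26, 140). Containment (⊆): since 2 | 26 and 2 | 140 (26 = 2·13, 140 = 2·70), every Z-linear combination of 26 and 140 is divisible by 2, so (26, 140) ⊆ (2). Therefore (26, 140) = (2), d = 2.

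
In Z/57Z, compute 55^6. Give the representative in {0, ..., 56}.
Use repeated squaring. Binary(6) = 110. Walk through the bits of the exponent 6 left-to-right: at each bit after the leading one, square the running value, then multiply by 55 if the bit is 1 (always reducing mod 57):
  bit 1 = 1 (leading): start with 55.
  bit 2 = 1: square 55^2 = 3025 ≡ 4; bit is 1, so multiply 4·55 = 220 ≡ 49 (mod 57).
  bit 3 = 0: square 49^2 = 2401 ≡ 7 (mod 57).
Final value: 55^6 ≡ 7 (mod 57).

Final answer: 7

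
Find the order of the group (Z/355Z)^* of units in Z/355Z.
|(Z/355Z)^*| = 280

(Z/355Z)^* consists of the classes a with gcd(a, 355) = 1, so its order is φ(355). φ is multiplicative, with φ(p^e) = p^e − p^(e−1). Factorise 355 = 5 · 71. Then
  φ(355) = (5 − 1) · (71 − 1) = 4 · 70 = 280.
Thus |(Z/355Z)^*| = 280.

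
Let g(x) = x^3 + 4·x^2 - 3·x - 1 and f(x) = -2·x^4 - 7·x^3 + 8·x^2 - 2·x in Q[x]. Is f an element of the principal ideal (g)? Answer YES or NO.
NO

In Q[x] the ideal (g) consists of all multiples of g, so f ∈ (g) iff g | f, i.e. iff the remainder of f on division by g is 0. Divide f by g (g is monic, so eliminate the leading term of the running remainder at each step):
  leading term -2·x^4: subtract (-2·x)·g(x) = -2·x^4 - 8·x^3 + 6·x^2 + 2·x, leaving x^3 + 2·x^2 - 4·x
  leading term x^3: subtract (1)·g(x) = x^3 + 4·x^2 - 3·x - 1, leaving -2·x^2 - x + 1
The remainder r(x) = -2·x^2 - x + 1 ≠ 0 (and deg r < deg g), so g ∤ f, i.e. f ∉ (g).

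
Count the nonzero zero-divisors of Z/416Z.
In Z/416Z each nonzero element is either a unit (gcd with 416 is 1) or a zero-divisor (gcd > 1). The number of units is φ(416): factorise 416 = 2^5 · 13, so φ(416) = (2^5 − 2^4) · (13 − 1) = 16 · 12 = 192. The nonzero elements number 416 − 1 = 415. Hence the nonzero zero-divisors number 415 − 192 = 223.

Final answer: Z/416Z has 223 nonzero zero-divisors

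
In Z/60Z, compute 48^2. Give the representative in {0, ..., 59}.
24

Use repeated squaring. Binary(2) = 10. Walk through the bits of the exponent 2 left-to-right: at each bit after the leading one, square the running value, then multiply by 48 if the bit is 1 (always reducing mod 60):
  bit 1 = 1 (leading): start with 48.
  bit 2 = 0: square 48^2 = 2304 ≡ 24 (mod 60).
Final value: 48^2 ≡ 24 (mod 60).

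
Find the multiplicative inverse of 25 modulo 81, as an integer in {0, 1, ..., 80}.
25^(−1) ≡ 13 (mod 81)

Apply the extended Euclidean algorithm to (81, 25), tracking rows (r, s, t) with s·81 + t·25 = r. Each division r_prev = q·r_cur + r_new produces the new row as (previous row) − q·(current row):
  row A: (81, 1, 0)   [1·81 + 0·25 = 81]
  row B: (25, 0, 1)   [0·81 + 1·25 = 25]
  81 = 3·25 + 6   → row C = row A − 3·row B = (6, 1, −3)   [check: 1·81 − 3·25 = 6]
  25 = 4·6 + 1   → row D = row B − 4·row C = (1, −4, 13)   [check: −4·81 + 13·25 = 1]
  6 = 6·1 + 0   → remainder 0, stop. gcd = 1 (last nonzero row D).
The gcd is 1, so 25 is invertible mod 81. The last nonzero row gives −4·81 + 13·25 = 1, so t = 13. So 25^(−1) ≡ 13 (mod 81). Verify: 25 · 13 = 325 ≡ 1 (mod 81). ✓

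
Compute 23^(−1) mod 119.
Apply the extended Euclidean algorithm to (119, 23), tracking rows (r, s, t) with s·119 + t·23 = r. Each division r_prev = q·r_cur + r_new produces the new row as (previous row) − q·(current row):
  row A: (119, 1, 0)   [1·119 + 0·23 = 119]
  row B: (23, 0, 1)   [0·119 + 1·23 = 23]
  119 = 5·23 + 4   → row C = row A − 5·row B = (4, 1, −5)   [check: 1·119 − 5·23 = 4]
  23 = 5·4 + 3   → row D = row B − 5·row C = (3, −5, 26)   [check: −5·119 + 26·23 = 3]
  4 = 1·3 + 1   → row E = row C − 1·row D = (1, 6, −31)   [check: 6·119 − 31·23 = 1]
  3 = 3·1 + 0   → remainder 0, stop. gcd = 1 (last nonzero row E).
The gcd is 1, so 23 is invertible mod 119. The last nonzero row gives 6·119 − 31·23 = 1, so t = −31. So 23^(−1) ≡ −31 ≡ 88 (mod 119). Verify: 23 · 88 = 2024 ≡ 1 (mod 119). ✓

Final answer: 23^(−1) ≡ 88 (mod 119)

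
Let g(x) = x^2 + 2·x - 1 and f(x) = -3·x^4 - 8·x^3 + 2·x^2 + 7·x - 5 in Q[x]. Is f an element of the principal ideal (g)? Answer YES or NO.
In Q[x] the ideal (g) consists of all multiples of g, so f ∈ (g) iff g | f, i.e. iff the remainder of f on division by g is 0. Divide f by g (g is monic, so eliminate the leading term of the running remainder at each step):
  leading term -3·x^4: subtract (-3·x^2)·g(x) = -3·x^4 - 6·x^3 + 3·x^2, leaving -2·x^3 - x^2 + 7·x - 5
  leading term -2·x^3: subtract (-2·x)·g(x) = -2·x^3 - 4·x^2 + 2·x, leaving 3·x^2 + 5·x - 5
  leading term 3·x^2: subtract (3)·g(x) = 3·x^2 + 6·x - 3, leaving -x - 2
The remainder r(x) = -x - 2 ≠ 0 (and deg r < deg g), so g ∤ f, i.e. f ∉ (g).

Final answer: NO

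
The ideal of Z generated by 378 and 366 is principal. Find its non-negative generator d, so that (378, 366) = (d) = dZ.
In the PID Z, (a, b) is generated by gcd(a, b). Compute gcd(378, 366) with the extended Euclidean algorithm, tracking rows (r, s, t) with s·378 + t·366 = r:
  row A: (378, 1, 0)   [1·378 + 0·366 = 378]
  row B: (366, 0, 1)   [0·378 + 1·366 = 366]
  378 = 1·366 + 12   → row C = row A − 1·row B = (12, 1, −1)   [check: 1·378 − 1·366 = 12]
  366 = 30·12 + 6   → row D = row B − 30·row C = (6, −30, 31)   [check: −30·378 + 31·366 = 6]
  12 = 2·6 + 0   → remainder 0, stop. gcd = 6 (last nonzero row D).
So gcd(378, 366) = 6, with Bézout identity −30·378 + 31·366 = 6. Containment (⊇): the Bézout identity exhibits 6 as an element of (378, 366), giving (6) ⊆ (378, 366). Containment (⊆): since 6 | 378 and 6 | 366 (378 = 6·63, 366 = 6·61), every Z-linear combination of 378 and 366 is divisible by 6, so (378, 366) ⊆ (6). Therefore (378, 366) = (6), d = 6.

Final answer: (378, 366) = (6); d = 6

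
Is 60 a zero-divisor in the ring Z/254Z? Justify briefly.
gcd(60, 254) = 2 > 1, so 60 is not a unit in Z/254Z. In Z/nZ every nonzero non-unit is a zero-divisor: explicitly, take b = 254/gcd = 127 ≠ 0 (mod 254); then 60·127 = 7620 = 30·254, i.e. 60·127 ≡ 0 (mod 254). So 60 is a zero-divisor.

Final answer: YES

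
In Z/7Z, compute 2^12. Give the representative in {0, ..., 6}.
Use repeated squaring. Binary(12) = 1100. Walk through the bits of the exponent 12 left-to-right: at each bit after the leading one, square the running value, then multiply by 2 if the bit is 1 (always reducing mod 7):
  bit 1 = 1 (leading): start with 2.
  bit 2 = 1: square 2^2 = 4; bit is 1, so multiply 4·2 = 8 ≡ 1 (mod 7).
  bit 3 = 0: square 1^2 = 1 (mod 7).
  bit 4 = 0: square 1^2 = 1 (mod 7).
Final value: 2^12 ≡ 1 (mod 7).

Final answer: 1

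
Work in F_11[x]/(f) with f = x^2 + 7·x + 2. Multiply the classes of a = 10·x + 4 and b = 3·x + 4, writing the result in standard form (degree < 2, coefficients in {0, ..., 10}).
a · b ≡ 7·x (mod f(x))

Multiply as integer polynomials: a · b = 30·x^2 + 52·x + 16. Reducing coefficients mod 11: a · b ≡ 8·x^2 + 8·x + 5. Now divide by f(x) = x^2 + 7·x + 2 in F_11[x], eliminating the leading term at each step:
  leading term 8·x^2: subtract (8)·f(x) = 8·x^2 + x + 5, leaving 7·x (coefficients mod 11)
The degree is now < 2, so this is the remainder. Hence a · b ≡ 7·x in F_11[x]/(f).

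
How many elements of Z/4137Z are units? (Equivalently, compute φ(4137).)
Z/4137Z has φ(4137) = 2352 units

An element a ∈ Z/4137Z is a unit iff gcd(a, 4137) = 1, so the number of units is φ(4137). φ is multiplicative, with φ(p^e) = p^e − p^(e−1). Factorise 4137 = 3 · 7 · 197. Then
  φ(4137) = (3 − 1) · (7 − 1) · (197 − 1) = 2 · 6 · 196 = 2352.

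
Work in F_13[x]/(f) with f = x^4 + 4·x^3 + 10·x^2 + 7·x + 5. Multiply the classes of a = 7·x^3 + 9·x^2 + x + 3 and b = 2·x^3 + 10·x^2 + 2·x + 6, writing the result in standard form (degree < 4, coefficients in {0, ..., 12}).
Multiply as integer polynomials: a · b = 14·x^6 + 88·x^5 + 106·x^4 + 76·x^3 + 86·x^2 + 12·x + 18. Reducing coefficients mod 13: a · b ≡ x^6 + 10·x^5 + 2·x^4 + 11·x^3 + 8·x^2 + 12·x + 5. Now divide by f(x) = x^4 + 4·x^3 + 10·x^2 + 7·x + 5 in F_13[x], eliminating the leading term at each step:
  leading term x^6: subtract (x^2)·f(x) = x^6 + 4·x^5 + 10·x^4 + 7·x^3 + 5·x^2, leaving 6·x^5 + 5·x^4 + 4·x^3 + 3·x^2 + 12·x + 5 (coefficients mod 13)
  leading term 6·x^5: subtract (6·x)·f(x) = 6·x^5 + 11·x^4 + 8·x^3 + 3·x^2 + 4·x, leaving 7·x^4 + 9·x^3 + 8·x + 5 (coefficients mod 13)
  leading term 7·x^4: subtract (7)·f(x) = 7·x^4 + 2·x^3 + 5·x^2 + 10·x + 9, leaving 7·x^3 + 8·x^2 + 11·x + 9 (coefficients mod 13)
The degree is now < 4, so this is the remainder. Hence a · b ≡ 7·x^3 + 8·x^2 + 11·x + 9 in F_13[x]/(f).

Final answer: a · b ≡ 7·x^3 + 8·x^2 + 11·x + 9 (mod f(x))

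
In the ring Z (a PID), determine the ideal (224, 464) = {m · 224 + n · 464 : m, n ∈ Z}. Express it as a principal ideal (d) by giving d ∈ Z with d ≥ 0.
In the PID Z, (a, b) is generated by gcd(a, b). Compute gcd(464, 224) with the extended Euclidean algorithm, tracking rows (r, s, t) with s·464 + t·224 = r:
  row A: (464, 1, 0)   [1·464 + 0·224 = 464]
  row B: (224, 0, 1)   [0·464 + 1·224 = 224]
  464 = 2·224 + 16   → row C = row A − 2·row B = (16, 1, −2)   [check: 1·464 − 2·224 = 16]
  224 = 14·16 + 0   → remainder 0, stop. gcd = 16 (last nonzero row C).
So gcd(224, 464) = 16, with Bézout identity 1·464 − 2·224 = 16. Containment (⊇): the Bézout identity exhibits 16 as an element of (224, 464), giving (16) ⊆ (224, 464). Containment (⊆): since 16 | 224 and 16 | 464 (224 = 16·14, 464 = 16·29), every Z-linear combination of 224 and 464 is divisible by 16, so (224, 464) ⊆ (16). Therefore (224, 464) = (16), d = 16.

Final answer: (224, 464) = (16); d = 16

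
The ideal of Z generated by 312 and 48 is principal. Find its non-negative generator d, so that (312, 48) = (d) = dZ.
(312, 48) = (24); d = 24

In the PID Z, (a, b) is generated by gcd(a, b). Compute gcd(312, 48) with the extended Euclidean algorithm, tracking rows (r, s, t) with s·312 + t·48 = r:
  row A: (312, 1, 0)   [1·312 + 0·48 = 312]
  row B: (48, 0, 1)   [0·312 + 1·48 = 48]
  312 = 6·48 + 24   → row C = row A − 6·row B = (24, 1, −6)   [check: 1·312 − 6·48 = 24]
  48 = 2·24 + 0   → remainder 0, stop. gcd = 24 (last nonzero row C).
So gcd(312, 48) = 24, with Bézout identity 1·312 − 6·48 = 24. Containment (⊇): the Bézout identity exhibits 24 as an element of (312, 48), giving (24) ⊆ (312, 48). Containment (⊆): since 24 | 312 and 24 | 48 (312 = 24·13, 48 = 24·2), every Z-linear combination of 312 and 48 is divisible by 24, so (312, 48) ⊆ (24). Therefore (312, 48) = (24), d = 24.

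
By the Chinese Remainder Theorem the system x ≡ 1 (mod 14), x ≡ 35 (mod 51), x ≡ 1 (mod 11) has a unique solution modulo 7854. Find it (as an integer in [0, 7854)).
The moduli 14, 51, 11 are pairwise coprime, so by the CRT there is a unique solution mod 14·51·11 = 7854.
Solve by successive substitution. Start with x ≡ 1 (mod 14).
  Combine with x ≡ 35 (mod 51): write x = 1 + 14·t and require 1 + 14·t ≡ 35 (mod 51), i.e. 14·t ≡ 35 − 1 ≡ 34 (mod 51). Since 14^(−1) ≡ 11 (mod 51), t ≡ 11·34 ≡ 17 (mod 51). So x ≡ 1 + 14·17 = 239 (mod 714).
  Combine with x ≡ 1 (mod 11): write x = 239 + 714·t and require 239 + 714·t ≡ 1 (mod 11), i.e. 714·t ≡ 1 − 239 ≡ 4 (mod 11). Since 714^(−1) ≡ 10 (mod 11) (714 ≡ 10 (mod 11)), t ≡ 10·4 ≡ 7 (mod 11). So x ≡ 239 + 714·7 = 5237 (mod 7854).
Unique solution in [0, 7854): x = 5237.

Final answer: x ≡ 5237 (mod 7854); the representative in [0, 7854) is 5237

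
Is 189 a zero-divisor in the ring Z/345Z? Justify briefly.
YES

gcd(189, 345) = 3 > 1, so 189 is not a unit in Z/345Z. In Z/nZ every nonzero non-unit is a zero-divisor: explicitly, take b = 345/gcd = 115 ≠ 0 (mod 345); then 189·115 = 21735 = 63·345, i.e. 189·115 ≡ 0 (mod 345). So 189 is a zero-divisor.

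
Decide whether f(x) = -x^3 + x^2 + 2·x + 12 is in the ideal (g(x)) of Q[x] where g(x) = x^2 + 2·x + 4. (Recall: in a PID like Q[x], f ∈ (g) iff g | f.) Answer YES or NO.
YES

In Q[x] the ideal (g) consists of all multiples of g, so f ∈ (g) iff g | f, i.e. iff the remainder of f on division by g is 0. Divide f by g (g is monic, so eliminate the leading term of the running remainder at each step):
  leading term -x^3: subtract (-x)·g(x) = -x^3 - 2·x^2 - 4·x, leaving 3·x^2 + 6·x + 12
  leading term 3·x^2: subtract (3)·g(x) = 3·x^2 + 6·x + 12, leaving 0
The remainder is 0, so f(x) = g(x) · h(x) with h(x) = 3 - x. Hence g | f, i.e. f ∈ (g).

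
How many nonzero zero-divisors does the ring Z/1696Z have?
In Z/1696Z each nonzero element is either a unit (gcd with 1696 is 1) or a zero-divisor (gcd > 1). The number of units is φ(1696): factorise 1696 = 2^5 · 53, so φ(1696) = (2^5 − 2^4) · (53 − 1) = 16 · 52 = 832. The nonzero elements number 1696 − 1 = 1695. Hence the nonzero zero-divisors number 1695 − 832 = 863.

Final answer: Z/1696Z has 863 nonzero zero-divisors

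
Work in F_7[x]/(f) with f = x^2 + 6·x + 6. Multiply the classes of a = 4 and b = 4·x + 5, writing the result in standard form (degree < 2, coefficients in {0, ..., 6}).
a · b ≡ 2·x + 6 (mod f(x))

Multiply as integer polynomials: a · b = 16·x + 20. Reducing coefficients mod 7: a · b ≡ 2·x + 6. This already has degree < 2, so no reduction by f is needed. Hence a · b ≡ 2·x + 6 in F_7[x]/(f).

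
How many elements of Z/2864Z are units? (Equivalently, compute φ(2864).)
An element a ∈ Z/2864Z is a unit iff gcd(a, 2864) = 1, so the number of units is φ(2864). φ is multiplicative, with φ(p^e) = p^e − p^(e−1). Factorise 2864 = 2^4 · 179. Then
  φ(2864) = (2^4 − 2^3) · (179 − 1) = 8 · 178 = 1424.

Final answer: Z/2864Z has φ(2864) = 1424 units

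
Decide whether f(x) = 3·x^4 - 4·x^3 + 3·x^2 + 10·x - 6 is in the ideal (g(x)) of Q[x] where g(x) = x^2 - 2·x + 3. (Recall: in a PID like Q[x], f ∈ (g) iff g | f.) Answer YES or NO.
YES

In Q[x] the ideal (g) consists of all multiples of g, so f ∈ (g) iff g | f, i.e. iff the remainder of f on division by g is 0. Divide f by g (g is monic, so eliminate the leading term of the running remainder at each step):
  leading term 3·x^4: subtract (3·x^2)·g(x) = 3·x^4 - 6·x^3 + 9·x^2, leaving 2·x^3 - 6·x^2 + 10·x - 6
  leading term 2·x^3: subtract (2·x)·g(x) = 2·x^3 - 4·x^2 + 6·x, leaving -2·x^2 + 4·x - 6
  leading term -2·x^2: subtract (-2)·g(x) = -2·x^2 + 4·x - 6, leaving 0
The remainder is 0, so f(x) = g(x) · h(x) with h(x) = 3·x^2 + 2·x - 2. Hence g | f, i.e. f ∈ (g).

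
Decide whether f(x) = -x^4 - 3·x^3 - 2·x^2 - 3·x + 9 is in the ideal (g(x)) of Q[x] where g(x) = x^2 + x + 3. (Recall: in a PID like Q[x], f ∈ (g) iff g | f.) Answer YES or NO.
In Q[x] the ideal (g) consists of all multiples of g, so f ∈ (g) iff g | f, i.e. iff the remainder of f on division by g is 0. Divide f by g (g is monic, so eliminate the leading term of the running remainder at each step):
  leading term -x^4: subtract (-x^2)·g(x) = -x^4 - x^3 - 3·x^2, leaving -2·x^3 + x^2 - 3·x + 9
  leading term -2·x^3: subtract (-2·x)·g(x) = -2·x^3 - 2·x^2 - 6·x, leaving 3·x^2 + 3·x + 9
  leading term 3·x^2: subtract (3)·g(x) = 3·x^2 + 3·x + 9, leaving 0
The remainder is 0, so f(x) = g(x) · h(x) with h(x) = -x^2 - 2·x + 3. Hence g | f, i.e. f ∈ (g).

Final answer: YES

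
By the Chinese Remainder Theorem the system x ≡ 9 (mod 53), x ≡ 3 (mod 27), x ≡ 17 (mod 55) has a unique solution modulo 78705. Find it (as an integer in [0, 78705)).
x ≡ 28947 (mod 78705); the representative in [0, 78705) is 28947

The moduli 53, 27, 55 are pairwise coprime, so by the CRT there is a unique solution mod 53·27·55 = 78705.
Solve by successive substitution. Start with x ≡ 9 (mod 53).
  Combine with x ≡ 3 (mod 27): write x = 9 + 53·t and require 9 + 53·t ≡ 3 (mod 27), i.e. 53·t ≡ 3 − 9 ≡ 21 (mod 27). Since 53^(−1) ≡ 26 (mod 27) (53 ≡ 26 (mod 27)), t ≡ 26·21 ≡ 6 (mod 27). So x ≡ 9 + 53·6 = 327 (mod 1431).
  Combine with x ≡ 17 (mod 55): write x = 327 + 1431·t and require 327 + 1431·t ≡ 17 (mod 55), i.e. 1431·t ≡ 17 − 327 ≡ 20 (mod 55). Since 1431^(−1) ≡ 1 (mod 55) (1431 ≡ 1 (mod 55)), t ≡ 1·20 ≡ 20 (mod 55). So x ≡ 327 + 1431·20 = 28947 (mod 78705).
Unique solution in [0, 78705): x = 28947.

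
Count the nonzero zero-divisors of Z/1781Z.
In Z/1781Z each nonzero element is either a unit (gcd with 1781 is 1) or a zero-divisor (gcd > 1). The number of units is φ(1781): factorise 1781 = 13 · 137, so φ(1781) = (13 − 1) · (137 − 1) = 12 · 136 = 1632. The nonzero elements number 1781 − 1 = 1780. Hence the nonzero zero-divisors number 1780 − 1632 = 148.

Final answer: Z/1781Z has 148 nonzero zero-divisors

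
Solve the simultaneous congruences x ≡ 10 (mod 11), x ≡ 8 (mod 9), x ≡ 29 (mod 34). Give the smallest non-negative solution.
The moduli 11, 9, 34 are pairwise coprime, so by the CRT there is a unique solution mod 11·9·34 = 3366.
Solve by successive substitution. Start with x ≡ 10 (mod 11).
  Combine with x ≡ 8 (mod 9): write x = 10 + 11·t and require 10 + 11·t ≡ 8 (mod 9), i.e. 11·t ≡ 8 − 10 ≡ 7 (mod 9). Since 11^(−1) ≡ 5 (mod 9) (11 ≡ 2 (mod 9)), t ≡ 5·7 ≡ 8 (mod 9). So x ≡ 10 + 11·8 = 98 (mod 99).
  Combine with x ≡ 29 (mod 34): write x = 98 + 99·t and require 98 + 99·t ≡ 29 (mod 34), i.e. 99·t ≡ 29 − 98 ≡ 33 (mod 34). Since 99^(−1) ≡ 11 (mod 34) (99 ≡ 31 (mod 34)), t ≡ 11·33 ≡ 23 (mod 34). So x ≡ 98 + 99·23 = 2375 (mod 3366).
Unique solution in [0, 3366): x = 2375.

Final answer: x ≡ 2375 (mod 3366); the representative in [0, 3366) is 2375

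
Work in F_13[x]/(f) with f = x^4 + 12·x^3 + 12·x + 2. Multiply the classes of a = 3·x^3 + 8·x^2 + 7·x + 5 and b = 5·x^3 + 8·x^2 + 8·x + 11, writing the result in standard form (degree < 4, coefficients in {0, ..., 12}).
a · b ≡ 5·x^3 + 12·x^2 + 5·x + 2 (mod f(x))

Multiply as integer polynomials: a · b = 15·x^6 + 64·x^5 + 123·x^4 + 178·x^3 + 184·x^2 + 117·x + 55. Reducing coefficients mod 13: a · b ≡ 2·x^6 + 12·x^5 + 6·x^4 + 9·x^3 + 2·x^2 + 3. Now divide by f(x) = x^4 + 12·x^3 + 12·x + 2 in F_13[x], eliminating the leading term at each step:
  leading term 2·x^6: subtract (2·x^2)·f(x) = 2·x^6 + 11·x^5 + 11·x^3 + 4·x^2, leaving x^5 + 6·x^4 + 11·x^3 + 11·x^2 + 3 (coefficients mod 13)
  leading term x^5: subtract (x)·f(x) = x^5 + 12·x^4 + 12·x^2 + 2·x, leaving 7·x^4 + 11·x^3 + 12·x^2 + 11·x + 3 (coefficients mod 13)
  leading term 7·x^4: subtract (7)·f(x) = 7·x^4 + 6·x^3 + 6·x + 1, leaving 5·x^3 + 12·x^2 + 5·x + 2 (coefficients mod 13)
The degree is now < 4, so this is the remainder. Hence a · b ≡ 5·x^3 + 12·x^2 + 5·x + 2 in F_13[x]/(f).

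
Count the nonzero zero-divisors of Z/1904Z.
Z/1904Z has 1135 nonzero zero-divisors

In Z/1904Z each nonzero element is either a unit (gcd with 1904 is 1) or a zero-divisor (gcd > 1). The number of units is φ(1904): factorise 1904 = 2^4 · 7 · 17, so φ(1904) = (2^4 − 2^3) · (7 − 1) · (17 − 1) = 8 · 6 · 16 = 768. The nonzero elements number 1904 − 1 = 1903. Hence the nonzero zero-divisors number 1903 − 768 = 1135.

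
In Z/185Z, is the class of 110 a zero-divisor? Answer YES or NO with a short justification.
gcd(110, 185) = 5 > 1, so 110 is not a unit in Z/185Z. In Z/nZ every nonzero non-unit is a zero-divisor: explicitly, take b = 185/gcd = 37 ≠ 0 (mod 185); then 110·37 = 4070 = 22·185, i.e. 110·37 ≡ 0 (mod 185). So 110 is a zero-divisor.

Final answer: YES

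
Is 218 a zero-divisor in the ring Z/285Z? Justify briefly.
gcd(218, 285) = 1, so 218 is a unit in Z/285Z (it has a multiplicative inverse). A unit cannot be a zero-divisor: if 218·b ≡ 0 then multiplying both sides by 218^(−1) gives b ≡ 0. So 218 is not a zero-divisor.

Final answer: NO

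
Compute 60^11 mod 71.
3

Use repeated squaring. Binary(11) = 1011. Walk through the bits of the exponent 11 left-to-right: at each bit after the leading one, square the running value, then multiply by 60 if the bit is 1 (always reducing mod 71):
  bit 1 = 1 (leading): start with 60.
  bit 2 = 0: square 60^2 = 3600 ≡ 50 (mod 71).
  bit 3 = 1: square 50^2 = 2500 ≡ 15; bit is 1, so multiply 15·60 = 900 ≡ 48 (mod 71).
  bit 4 = 1: square 48^2 = 2304 ≡ 32; bit is 1, so multiply 32·60 = 1920 ≡ 3 (mod 71).
Final value: 60^11 ≡ 3 (mod 71).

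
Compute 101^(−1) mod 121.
Apply the extended Euclidean algorithm to (121, 101), tracking rows (r, s, t) with s·121 + t·101 = r. Each division r_prev = q·r_cur + r_new produces the new row as (previous row) − q·(current row):
  row A: (121, 1, 0)   [1·121 + 0·101 = 121]
  row B: (101, 0, 1)   [0·121 + 1·101 = 101]
  121 = 1·101 + 20   → row C = row A − 1·row B = (20, 1, −1)   [check: 1·121 − 1·101 = 20]
  101 = 5·20 + 1   → row D = row B − 5·row C = (1, −5, 6)   [check: −5·121 + 6·101 = 1]
  20 = 20·1 + 0   → remainder 0, stop. gcd = 1 (last nonzero row D).
The gcd is 1, so 101 is invertible mod 121. The last nonzero row gives −5·121 + 6·101 = 1, so t = 6. So 101^(−1) ≡ 6 (mod 121). Verify: 101 · 6 = 606 ≡ 1 (mod 121). ✓

Final answer: 101^(−1) ≡ 6 (mod 121)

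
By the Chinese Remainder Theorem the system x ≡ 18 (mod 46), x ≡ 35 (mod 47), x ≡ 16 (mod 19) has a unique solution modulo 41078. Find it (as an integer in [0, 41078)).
x ≡ 29504 (mod 41078); the representative in [0, 41078) is 29504

The moduli 46, 47, 19 are pairwise coprime, so by the CRT there is a unique solution mod 46·47·19 = 41078.
Solve by successive substitution. Start with x ≡ 18 (mod 46).
  Combine with x ≡ 35 (mod 47): write x = 18 + 46·t and require 18 + 46·t ≡ 35 (mod 47), i.e. 46·t ≡ 35 − 18 ≡ 17 (mod 47). Since 46^(−1) ≡ 46 (mod 47), t ≡ 46·17 ≡ 30 (mod 47). So x ≡ 18 + 46·30 = 1398 (mod 2162).
  Combine with x ≡ 16 (mod 19): write x = 1398 + 2162·t and require 1398 + 2162·t ≡ 16 (mod 19), i.e. 2162·t ≡ 16 − 1398 ≡ 5 (mod 19). Since 2162^(−1) ≡ 14 (mod 19) (2162 ≡ 15 (mod 19)), t ≡ 14·5 ≡ 13 (mod 19). So x ≡ 1398 + 2162·13 = 29504 (mod 41078).
Unique solution in [0, 41078): x = 29504.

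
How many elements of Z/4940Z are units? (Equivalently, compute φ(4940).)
An element a ∈ Z/4940Z is a unit iff gcd(a, 4940) = 1, so the number of units is φ(4940). φ is multiplicative, with φ(p^e) = p^e − p^(e−1). Factorise 4940 = 2^2 · 5 · 13 · 19. Then
  φ(4940) = (2^2 − 2^1) · (5 − 1) · (13 − 1) · (19 − 1) = 2 · 4 · 12 · 18 = 1728.

Final answer: Z/4940Z has φ(4940) = 1728 units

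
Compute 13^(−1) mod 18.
13^(−1) ≡ 7 (mod 18)

Apply the extended Euclidean algorithm to (18, 13), tracking rows (r, s, t) with s·18 + t·13 = r. Each division r_prev = q·r_cur + r_new produces the new row as (previous row) − q·(current row):
  row A: (18, 1, 0)   [1·18 + 0·13 = 18]
  row B: (13, 0, 1)   [0·18 + 1·13 = 13]
  18 = 1·13 + 5   → row C = row A − 1·row B = (5, 1, −1)   [check: 1·18 − 1·13 = 5]
  13 = 2·5 + 3   → row D = row B − 2·row C = (3, −2, 3)   [check: −2·18 + 3·13 = 3]
  5 = 1·3 + 2   → row E = row C − 1·row D = (2, 3, −4)   [check: 3·18 − 4·13 = 2]
  3 = 1·2 + 1   → row F = row D − 1·row E = (1, −5, 7)   [check: −5·18 + 7·13 = 1]
  2 = 2·1 + 0   → remainder 0, stop. gcd = 1 (last nonzero row F).
The gcd is 1, so 13 is invertible mod 18. The last nonzero row gives −5·18 + 7·13 = 1, so t = 7. So 13^(−1) ≡ 7 (mod 18). Verify: 13 · 7 = 91 ≡ 1 (mod 18). ✓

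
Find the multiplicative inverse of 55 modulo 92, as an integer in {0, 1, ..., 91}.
55^(−1) ≡ 87 (mod 92)

Apply the extended Euclidean algorithm to (92, 55), tracking rows (r, s, t) with s·92 + t·55 = r. Each division r_prev = q·r_cur + r_new produces the new row as (previous row) − q·(current row):
  row A: (92, 1, 0)   [1·92 + 0·55 = 92]
  row B: (55, 0, 1)   [0·92 + 1·55 = 55]
  92 = 1·55 + 37   → row C = row A − 1·row B = (37, 1, −1)   [check: 1·92 − 1·55 = 37]
  55 = 1·37 + 18   → row D = row B − 1·row C = (18, −1, 2)   [check: −1·92 + 2·55 = 18]
  37 = 2·18 + 1   → row E = row C − 2·row D = (1, 3, −5)   [check: 3·92 − 5·55 = 1]
  18 = 18·1 + 0   → remainder 0, stop. gcd = 1 (last nonzero row E).
The gcd is 1, so 55 is invertible mod 92. The last nonzero row gives 3·92 − 5·55 = 1, so t = −5. So 55^(−1) ≡ −5 ≡ 87 (mod 92). Verify: 55 · 87 = 4785 ≡ 1 (mod 92). ✓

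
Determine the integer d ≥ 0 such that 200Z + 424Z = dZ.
(200, 424) = (8); d = 8

In the PID Z, (a, b) is generated by gcd(a, b). Compute gcd(424, 200) with the extended Euclidean algorithm, tracking rows (r, s, t) with s·424 + t·200 = r:
  row A: (424, 1, 0)   [1·424 + 0·200 = 424]
  row B: (200, 0, 1)   [0·424 + 1·200 = 200]
  424 = 2·200 + 24   → row C = row A − 2·row B = (24, 1, −2)   [check: 1·424 − 2·200 = 24]
  200 = 8·24 + 8   → row D = row B − 8·row C = (8, −8, 17)   [check: −8·424 + 17·200 = 8]
  24 = 3·8 + 0   → remainder 0, stop. gcd = 8 (last nonzero row D).
So gcd(200, 424) = 8, with Bézout identity −8·424 + 17·200 = 8. Containment (⊇): the Bézout identity exhibits 8 as an element of (200, 424), giving (8) ⊆ (200, 424). Containment (⊆): since 8 | 200 and 8 | 424 (200 = 8·25, 424 = 8·53), every Z-linear combination of 200 and 424 is divisible by 8, so (200, 424) ⊆ (8). Therefore (200, 424) = (8), d = 8.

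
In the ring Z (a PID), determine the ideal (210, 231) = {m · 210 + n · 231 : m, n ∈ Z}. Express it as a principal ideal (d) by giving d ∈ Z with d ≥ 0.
(210, 231) = (21); d = 21

In the PID Z, (a, b) is generated by gcd(a, b). Compute gcd(231, 210) with the extended Euclidean algorithm, tracking rows (r, s, t) with s·231 + t·210 = r:
  row A: (231, 1, 0)   [1·231 + 0·210 = 231]
  row B: (210, 0, 1)   [0·231 + 1·210 = 210]
  231 = 1·210 + 21   → row C = row A − 1·row B = (21, 1, −1)   [check: 1·231 − 1·210 = 21]
  210 = 10·21 + 0   → remainder 0, stop. gcd = 21 (last nonzero row C).
So gcd(210, 231) = 21, with Bézout identity 1·231 − 1·210 = 21. Containment (⊇): the Bézout identity exhibits 21 as an element of (210, 231), giving (21) ⊆ (210, 231). Containment (⊆): since 21 | 210 and 21 | 231 (210 = 21·10, 231 = 21·11), every Z-linear combination of 210 and 231 is divisible by 21, so (210, 231) ⊆ (21). Therefore (210, 231) = (21), d = 21.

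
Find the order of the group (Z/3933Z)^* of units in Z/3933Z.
|(Z/3933Z)^*| = 2376

(Z/3933Z)^* consists of the classes a with gcd(a, 3933) = 1, so its order is φ(3933). φ is multiplicative, with φ(p^e) = p^e − p^(e−1). Factorise 3933 = 3^2 · 19 · 23. Then
  φ(3933) = (3^2 − 3^1) · (19 − 1) · (23 − 1) = 6 · 18 · 22 = 2376.
Thus |(Z/3933Z)^*| = 2376.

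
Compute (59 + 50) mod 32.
13

Reduce the summands first: 59 ≡ 27, 50 ≡ 18 (mod 32), so 59 + 50 ≡ 27 + 18 (mod 32). 27 + 18 = 45; 45 = 1·32 + 13, so (59 + 50) mod 32 = 13.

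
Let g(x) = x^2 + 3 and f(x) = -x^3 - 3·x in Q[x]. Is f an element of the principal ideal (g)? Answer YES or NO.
In Q[x] the ideal (g) consists of all multiples of g, so f ∈ (g) iff g | f, i.e. iff the remainder of f on division by g is 0. Divide f by g (g is monic, so eliminate the leading term of the running remainder at each step):
  leading term -x^3: subtract (-x)·g(x) = -x^3 - 3·x, leaving 0
The remainder is 0, so f(x) = g(x) · h(x) with h(x) = -x. Hence g | f, i.e. f ∈ (g).

Final answer: YES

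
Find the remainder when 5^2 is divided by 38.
Use repeated squaring. Binary(2) = 10. Walk through the bits of the exponent 2 left-to-right: at each bit after the leading one, square the running value, then multiply by 5 if the bit is 1 (always reducing mod 38):
  bit 1 = 1 (leading): start with 5.
  bit 2 = 0: square 5^2 = 25 (mod 38).
Final value: 5^2 ≡ 25 (mod 38).

Final answer: 25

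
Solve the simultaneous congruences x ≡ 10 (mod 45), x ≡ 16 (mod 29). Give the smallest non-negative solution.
The moduli 45, 29 are pairwise coprime, so by the CRT there is a unique solution mod 45·29 = 1305.
Solve by successive substitution. Start with x ≡ 10 (mod 45).
  Combine with x ≡ 16 (mod 29): write x = 10 + 45·t and require 10 + 45·t ≡ 16 (mod 29), i.e. 45·t ≡ 16 − 10 ≡ 6 (mod 29). Since 45^(−1) ≡ 20 (mod 29) (45 ≡ 16 (mod 29)), t ≡ 20·6 ≡ 4 (mod 29). So x ≡ 10 + 45·4 = 190 (mod 1305).
Unique solution in [0, 1305): x = 190.

Final answer: x ≡ 190 (mod 1305); the representative in [0, 1305) is 190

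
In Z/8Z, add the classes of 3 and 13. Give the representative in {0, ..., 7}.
Reduce the summands first: 13 ≡ 5 (mod 8), so 3 + 13 ≡ 3 + 5 (mod 8). 3 + 5 = 8; 8 = 1·8 + 0, so (3 + 13) mod 8 = 0.

Final answer: 0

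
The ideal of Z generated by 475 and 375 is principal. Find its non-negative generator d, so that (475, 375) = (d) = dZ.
(475, 375) = (25); d = 25

In the PID Z, (a, b) is generated by gcd(a, b). Compute gcd(475, 375) with the extended Euclidean algorithm, tracking rows (r, s, t) with s·475 + t·375 = r:
  row A: (475, 1, 0)   [1·475 + 0·375 = 475]
  row B: (375, 0, 1)   [0·475 + 1·375 = 375]
  475 = 1·375 + 100   → row C = row A − 1·row B = (100, 1, −1)   [check: 1·475 − 1·375 = 100]
  375 = 3·100 + 75   → row D = row B − 3·row C = (75, −3, 4)   [check: −3·475 + 4·375 = 75]
  100 = 1·75 + 25   → row E = row C − 1·row D = (25, 4, −5)   [check: 4·475 − 5·375 = 25]
  75 = 3·25 + 0   → remainder 0, stop. gcd = 25 (last nonzero row E).
So gcd(475, 375) = 25, with Bézout identity 4·475 − 5·375 = 25. Containment (⊇): the Bézout identity exhibits 25 as an element of (475, 375), giving (25) ⊆ (475, 375). Containment (⊆): since 25 | 475 and 25 | 375 (475 = 25·19, 375 = 25·15), every Z-linear combination of 475 and 375 is divisible by 25, so (475, 375) ⊆ (25). Therefore (475, 375) = (25), d = 25.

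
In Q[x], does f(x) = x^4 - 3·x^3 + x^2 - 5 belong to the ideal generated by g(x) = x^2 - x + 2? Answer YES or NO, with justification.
NO

In Q[x] the ideal (g) consists of all multiples of g, so f ∈ (g) iff g | f, i.e. iff the remainder of f on division by g is 0. Divide f by g (g is monic, so eliminate the leading term of the running remainder at each step):
  leading term x^4: subtract (x^2)·g(x) = x^4 - x^3 + 2·x^2, leaving -2·x^3 - x^2 - 5
  leading term -2·x^3: subtract (-2·x)·g(x) = -2·x^3 + 2·x^2 - 4·x, leaving -3·x^2 + 4·x - 5
  leading term -3·x^2: subtract (-3)·g(x) = -3·x^2 + 3·x - 6, leaving x + 1
The remainder r(x) = x + 1 ≠ 0 (and deg r < deg g), so g ∤ f, i.e. f ∉ (g).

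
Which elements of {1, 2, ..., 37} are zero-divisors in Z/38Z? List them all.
An element a ∈ Z/38Z (with a ≠ 0) is a zero-divisor iff gcd(a, 38) > 1 (because a is a unit precisely when gcd(a, n) = 1, and in Z/nZ every nonzero, non-unit element is a zero-divisor). Scan a = 1, ..., 37 and keep those with gcd(a, 38) > 1:
  gcd(2, 38) = 2, gcd(4, 38) = 2, gcd(6, 38) = 2, gcd(8, 38) = 2, gcd(10, 38) = 2, gcd(12, 38) = 2, gcd(14, 38) = 2, gcd(16, 38) = 2, gcd(18, 38) = 2, gcd(19, 38) = 19, gcd(20, 38) = 2, gcd(22, 38) = 2, gcd(24, 38) = 2, gcd(26, 38) = 2, gcd(28, 38) = 2, gcd(30, 38) = 2, gcd(32, 38) = 2, gcd(34, 38) = 2, gcd(36, 38) = 2.
All other a ∈ {1, ..., 37} have gcd(a, 38) = 1 and are units. So the nonzero zero-divisors are exactly the 19 values of a appearing in this scan.

Final answer: nonzero zero-divisors of Z/38Z = {2, 4, 6, 8, 10, 12, 14, 16, 18, 19, 20, 22, 24, 26, 28, 30, 32, 34, 36}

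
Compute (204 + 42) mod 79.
Reduce the summands first: 204 ≡ 46 (mod 79), so 204 + 42 ≡ 46 + 42 (mod 79). 46 + 42 = 88; 88 = 1·79 + 9, so (204 + 42) mod 79 = 9.

Final answer: 9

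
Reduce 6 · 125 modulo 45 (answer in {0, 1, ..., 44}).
Reduce the factors first: 125 ≡ 35 (mod 45), so 6 · 125 ≡ 6 · 35 (mod 45). 6 · 35 = 210. Dividing by 45: 210 = 4·45 + 30. So (6 · 125) mod 45 = 30.

Final answer: 30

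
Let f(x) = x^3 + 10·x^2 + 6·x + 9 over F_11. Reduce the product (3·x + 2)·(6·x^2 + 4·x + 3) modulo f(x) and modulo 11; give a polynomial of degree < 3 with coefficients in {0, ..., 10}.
Multiply as integer polynomials: a · b = 18·x^3 + 24·x^2 + 17·x + 6. Reducing coefficients mod 11: a · b ≡ 7·x^3 + 2·x^2 + 6·x + 6. Now divide by f(x) = x^3 + 10·x^2 + 6·x + 9 in F_11[x], eliminating the leading term at each step:
  leading term 7·x^3: subtract (7)·f(x) = 7·x^3 + 4·x^2 + 9·x + 8, leaving 9·x^2 + 8·x + 9 (coefficients mod 11)
The degree is now < 3, so this is the remainder. Hence a · b ≡ 9·x^2 + 8·x + 9 in F_11[x]/(f).

Final answer: a · b ≡ 9·x^2 + 8·x + 9 (mod f(x))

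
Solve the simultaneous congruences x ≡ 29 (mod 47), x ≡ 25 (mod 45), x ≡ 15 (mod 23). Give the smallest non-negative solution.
The moduli 47, 45, 23 are pairwise coprime, so by the CRT there is a unique solution mod 47·45·23 = 48645.
Solve by successive substitution. Start with x ≡ 29 (mod 47).
  Combine with x ≡ 25 (mod 45): write x = 29 + 47·t and require 29 + 47·t ≡ 25 (mod 45), i.e. 47·t ≡ 25 − 29 ≡ 41 (mod 45). Since 47^(−1) ≡ 23 (mod 45) (47 ≡ 2 (mod 45)), t ≡ 23·41 ≡ 43 (mod 45). So x ≡ 29 + 47·43 = 2050 (mod 2115).
  Combine with x ≡ 15 (mod 23): write x = 2050 + 2115·t and require 2050 + 2115·t ≡ 15 (mod 23), i.e. 2115·t ≡ 15 − 2050 ≡ 12 (mod 23). Since 2115^(−1) ≡ 22 (mod 23) (2115 ≡ 22 (mod 23)), t ≡ 22·12 ≡ 11 (mod 23). So x ≡ 2050 + 2115·11 = 25315 (mod 48645).
Unique solution in [0, 48645): x = 25315.

Final answer: x ≡ 25315 (mod 48645); the representative in [0, 48645) is 25315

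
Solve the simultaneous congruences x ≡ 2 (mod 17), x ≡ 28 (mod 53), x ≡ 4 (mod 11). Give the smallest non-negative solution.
x ≡ 4745 (mod 9911); the representative in [0, 9911) is 4745

The moduli 17, 53, 11 are pairwise coprime, so by the CRT there is a unique solution mod 17·53·11 = 9911.
Solve by successive substitution. Start with x ≡ 2 (mod 17).
  Combine with x ≡ 28 (mod 53): write x = 2 + 17·t and require 2 + 17·t ≡ 28 (mod 53), i.e. 17·t ≡ 28 − 2 ≡ 26 (mod 53). Since 17^(−1) ≡ 25 (mod 53), t ≡ 25·26 ≡ 14 (mod 53). So x ≡ 2 + 17·14 = 240 (mod 901).
  Combine with x ≡ 4 (mod 11): write x = 240 + 901·t and require 240 + 901·t ≡ 4 (mod 11), i.e. 901·t ≡ 4 − 240 ≡ 6 (mod 11). Since 901^(−1) ≡ 10 (mod 11) (901 ≡ 10 (mod 11)), t ≡ 10·6 ≡ 5 (mod 11). So x ≡ 240 + 901·5 = 4745 (mod 9911).
Unique solution in [0, 9911): x = 4745.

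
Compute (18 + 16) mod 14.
6

Reduce the summands first: 18 ≡ 4, 16 ≡ 2 (mod 14), so 18 + 16 ≡ 4 + 2 (mod 14). 4 + 2 = 6; 6 = 0·14 + 6, so (18 + 16) mod 14 = 6.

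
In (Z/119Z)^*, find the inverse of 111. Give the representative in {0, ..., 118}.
Apply the extended Euclidean algorithm to (119, 111), tracking rows (r, s, t) with s·119 + t·111 = r. Each division r_prev = q·r_cur + r_new produces the new row as (previous row) − q·(current row):
  row A: (119, 1, 0)   [1·119 + 0·111 = 119]
  row B: (111, 0, 1)   [0·119 + 1·111 = 111]
  119 = 1·111 + 8   → row C = row A − 1·row B = (8, 1, −1)   [check: 1·119 − 1·111 = 8]
  111 = 13·8 + 7   → row D = row B − 13·row C = (7, −13, 14)   [check: −13·119 + 14·111 = 7]
  8 = 1·7 + 1   → row E = row C − 1·row D = (1, 14, −15)   [check: 14·119 − 15·111 = 1]
  7 = 7·1 + 0   → remainder 0, stop. gcd = 1 (last nonzero row E).
The gcd is 1, so 111 is invertible mod 119. The last nonzero row gives 14·119 − 15·111 = 1, so t = −15. So 111^(−1) ≡ −15 ≡ 104 (mod 119). Verify: 111 · 104 = 11544 ≡ 1 (mod 119). ✓

Final answer: 111^(−1) ≡ 104 (mod 119)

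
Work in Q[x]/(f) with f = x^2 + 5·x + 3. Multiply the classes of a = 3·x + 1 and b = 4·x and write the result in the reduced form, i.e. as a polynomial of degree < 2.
a · b ≡ -56·x - 36 (mod f(x))

First multiply in Q[x] without reducing: a · b = 12·x^2 + 4·x. Now divide by f(x) = x^2 + 5·x + 3, eliminating the leading term at each step:
  leading term 12·x^2: subtract (12)·f(x) = 12·x^2 + 60·x + 36, leaving -56·x - 36
The degree is now < 2, so this is the remainder. Hence a · b ≡ -56·x - 36 in Q[x]/(f).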